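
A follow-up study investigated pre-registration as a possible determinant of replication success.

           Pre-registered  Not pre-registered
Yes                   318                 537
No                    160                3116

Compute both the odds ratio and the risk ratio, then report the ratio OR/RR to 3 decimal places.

2.548

Reading the table with exposure as columns: a = 318 (Pre-registered, case), b = 160 (Pre-registered, non-case), c = 537 (Not pre-registered, case), d = 3116.
OR = (318·3116)/(160·537) = 990888/85920 = 11.53268
Risk in exposed = 318/478 = 0.66527; risk in unexposed = 537/3653 = 0.14700; RR = 4.52558
OR/RR = 11.53268 / 4.52558 = 2.54833
The outcome is not rare, so the OR lies further from 1 than the RR.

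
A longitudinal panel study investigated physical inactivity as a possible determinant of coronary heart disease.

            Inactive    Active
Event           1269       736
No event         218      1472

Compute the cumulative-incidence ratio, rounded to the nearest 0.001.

2.560

Reading the table with exposure as columns: a = 1269 (Inactive, case), b = 218 (Inactive, non-case), c = 736 (Active, case), d = 1472.
Risk in exposed = 1269/1487 = 0.85340; risk in unexposed = 736/2208 = 0.33333.
RR = 0.85340 / 0.33333 = 2.56019
The risk among the exposed is 2.56 times that among the unexposed.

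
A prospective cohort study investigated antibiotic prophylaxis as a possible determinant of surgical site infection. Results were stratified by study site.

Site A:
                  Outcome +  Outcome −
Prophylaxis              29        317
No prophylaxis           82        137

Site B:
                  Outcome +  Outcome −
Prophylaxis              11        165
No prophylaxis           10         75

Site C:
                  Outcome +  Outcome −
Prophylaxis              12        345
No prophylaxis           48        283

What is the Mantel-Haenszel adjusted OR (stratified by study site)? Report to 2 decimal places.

OR_MH = Σ(aᵢdᵢ/nᵢ) / Σ(bᵢcᵢ/nᵢ), where nᵢ is the stratum total.
Stratum 1 (Site A): n = 565; a·d/n = 29·137/565 = 7.0319; b·c/n = 317·82/565 = 46.0071
Stratum 2 (Site B): n = 261; a·d/n = 11·75/261 = 3.1609; b·c/n = 165·10/261 = 6.3218
Stratum 3 (Site C): n = 688; a·d/n = 12·283/688 = 4.9360; b·c/n = 345·48/688 = 24.0698
OR_MH = (7.0319 + 3.1609 + 4.9360) / (46.0071 + 6.3218 + 24.0698) = 15.1288 / 76.3987 = 0.19802

0.20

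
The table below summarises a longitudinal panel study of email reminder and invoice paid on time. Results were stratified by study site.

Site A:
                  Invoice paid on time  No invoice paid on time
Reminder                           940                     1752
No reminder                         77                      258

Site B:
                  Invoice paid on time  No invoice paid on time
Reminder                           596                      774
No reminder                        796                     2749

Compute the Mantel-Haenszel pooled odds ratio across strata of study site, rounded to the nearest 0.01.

OR_MH = Σ(aᵢdᵢ/nᵢ) / Σ(bᵢcᵢ/nᵢ), where nᵢ is the stratum total.
Stratum 1 (Site A): n = 3027; a·d/n = 940·258/3027 = 80.1189; b·c/n = 1752·77/3027 = 44.5669
Stratum 2 (Site B): n = 4915; a·d/n = 596·2749/4915 = 333.3477; b·c/n = 774·796/4915 = 125.3518
OR_MH = (80.1189 + 333.3477) / (44.5669 + 125.3518) = 413.4666 / 169.9187 = 2.43332

2.43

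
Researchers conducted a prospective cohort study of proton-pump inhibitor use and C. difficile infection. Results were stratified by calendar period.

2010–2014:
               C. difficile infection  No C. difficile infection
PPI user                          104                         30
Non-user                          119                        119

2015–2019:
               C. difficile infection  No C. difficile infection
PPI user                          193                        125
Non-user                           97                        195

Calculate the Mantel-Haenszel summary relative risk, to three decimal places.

RR_MH = Σ(aᵢ·n₀ᵢ/nᵢ) / Σ(cᵢ·n₁ᵢ/nᵢ), with n₁ᵢ = aᵢ+bᵢ (exposed), n₀ᵢ = cᵢ+dᵢ (unexposed), nᵢ = n₁ᵢ+n₀ᵢ.
Stratum 1 (2010–2014): n₁ = 134, n₀ = 238, n = 372; a·n₀/n = 104·238/372 = 66.5376; c·n₁/n = 119·134/372 = 42.8656
Stratum 2 (2015–2019): n₁ = 318, n₀ = 292, n = 610; a·n₀/n = 193·292/610 = 92.3869; c·n₁/n = 97·318/610 = 50.5672
RR_MH = (66.5376 + 92.3869) / (42.8656 + 50.5672) = 158.9245 / 93.4328 = 1.70095

1.701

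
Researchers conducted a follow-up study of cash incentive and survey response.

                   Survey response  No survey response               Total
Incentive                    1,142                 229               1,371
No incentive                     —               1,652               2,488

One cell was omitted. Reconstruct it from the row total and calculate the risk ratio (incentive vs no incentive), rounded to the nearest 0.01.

2.48

The missing cell is in the unexposed row: 2488 − 1652 = 836.
So a = 1142, b = 229, c = 836, d = 1652.
RR = [a/(a+b)] / [c/(c+d)] = (1142/1371) / (836/2488) = 0.83297/0.33601 = 2.47898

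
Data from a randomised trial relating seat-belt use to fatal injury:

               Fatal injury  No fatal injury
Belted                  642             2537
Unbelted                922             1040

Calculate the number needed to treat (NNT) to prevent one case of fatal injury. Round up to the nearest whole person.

4

Risk in treated group = 642/3179 = 0.20195; risk in control = 922/1962 = 0.46993.
Absolute risk reduction = 0.46993 − 0.20195 = 0.26798
NNT = 1 / ARR = 1 / 0.26798 = 3.732 → round up → 4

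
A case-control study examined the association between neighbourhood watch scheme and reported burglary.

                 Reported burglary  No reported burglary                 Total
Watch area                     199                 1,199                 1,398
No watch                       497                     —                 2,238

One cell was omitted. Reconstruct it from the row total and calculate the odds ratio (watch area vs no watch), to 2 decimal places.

The missing cell is in the unexposed row: 2238 − 497 = 1741.
So a = 199, b = 1199, c = 497, d = 1741.
OR = (a·d)/(b·c) = (199 × 1741) / (1199 × 497) = 346459 / 595903 = 0.58140

0.58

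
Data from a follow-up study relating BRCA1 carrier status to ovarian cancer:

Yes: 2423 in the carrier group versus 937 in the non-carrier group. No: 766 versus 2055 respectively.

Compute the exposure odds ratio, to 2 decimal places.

From the description: a = 2423, b = 766, c = 937, d = 2055.
OR = (a·d)/(b·c) = (2423 × 2055) / (766 × 937) = 4979265 / 717742 = 6.93740
The odds of ovarian cancer are about 6.94 times as high in the carrier group.

6.94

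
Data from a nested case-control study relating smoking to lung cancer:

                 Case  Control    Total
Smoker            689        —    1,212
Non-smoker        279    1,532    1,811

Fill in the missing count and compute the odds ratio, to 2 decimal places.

The missing cell is in the exposed row: 1212 − 689 = 523.
So a = 689, b = 523, c = 279, d = 1532.
OR = (a·d)/(b·c) = (689 × 1532) / (523 × 279) = 1055548 / 145917 = 7.23389

7.23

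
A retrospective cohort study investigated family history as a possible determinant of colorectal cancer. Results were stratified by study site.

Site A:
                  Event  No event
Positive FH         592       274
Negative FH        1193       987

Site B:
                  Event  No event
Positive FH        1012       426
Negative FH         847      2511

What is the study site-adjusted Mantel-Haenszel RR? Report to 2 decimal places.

1.91

RR_MH = Σ(aᵢ·n₀ᵢ/nᵢ) / Σ(cᵢ·n₁ᵢ/nᵢ), with n₁ᵢ = aᵢ+bᵢ (exposed), n₀ᵢ = cᵢ+dᵢ (unexposed), nᵢ = n₁ᵢ+n₀ᵢ.
Stratum 1 (Site A): n₁ = 866, n₀ = 2180, n = 3046; a·n₀/n = 592·2180/3046 = 423.6901; c·n₁/n = 1193·866/3046 = 339.1786
Stratum 2 (Site B): n₁ = 1438, n₀ = 3358, n = 4796; a·n₀/n = 1012·3358/4796 = 708.5688; c·n₁/n = 847·1438/4796 = 253.9587
RR_MH = (423.6901 + 708.5688) / (339.1786 + 253.9587) = 1132.2589 / 593.1373 = 1.90893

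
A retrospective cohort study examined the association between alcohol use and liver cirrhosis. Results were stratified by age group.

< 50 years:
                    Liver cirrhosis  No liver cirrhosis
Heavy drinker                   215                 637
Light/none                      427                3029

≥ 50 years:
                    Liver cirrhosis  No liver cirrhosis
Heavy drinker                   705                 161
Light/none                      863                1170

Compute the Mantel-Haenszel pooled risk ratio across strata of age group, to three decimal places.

1.949

RR_MH = Σ(aᵢ·n₀ᵢ/nᵢ) / Σ(cᵢ·n₁ᵢ/nᵢ), with n₁ᵢ = aᵢ+bᵢ (exposed), n₀ᵢ = cᵢ+dᵢ (unexposed), nᵢ = n₁ᵢ+n₀ᵢ.
Stratum 1 (< 50 years): n₁ = 852, n₀ = 3456, n = 4308; a·n₀/n = 215·3456/4308 = 172.4791; c·n₁/n = 427·852/4308 = 84.4485
Stratum 2 (≥ 50 years): n₁ = 866, n₀ = 2033, n = 2899; a·n₀/n = 705·2033/2899 = 494.3998; c·n₁/n = 863·866/2899 = 257.7986
RR_MH = (172.4791 + 494.3998) / (84.4485 + 257.7986) = 666.8789 / 342.2470 = 1.94853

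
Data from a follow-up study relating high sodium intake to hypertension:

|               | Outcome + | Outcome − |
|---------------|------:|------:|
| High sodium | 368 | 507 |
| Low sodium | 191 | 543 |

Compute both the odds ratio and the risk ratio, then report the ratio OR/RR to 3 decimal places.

1.277

Cells: a = 368, b = 507, c = 191, d = 543.
OR = (368·543)/(507·191) = 199824/96837 = 2.06351
Risk in exposed = 368/875 = 0.42057; risk in unexposed = 191/734 = 0.26022; RR = 1.61623
OR/RR = 2.06351 / 1.61623 = 1.27674
The outcome is not rare, so the OR lies further from 1 than the RR.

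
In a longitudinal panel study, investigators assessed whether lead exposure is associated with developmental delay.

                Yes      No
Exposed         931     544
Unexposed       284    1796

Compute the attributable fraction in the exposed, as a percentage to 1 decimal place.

78.4

Cells: a = 931, b = 544, c = 284, d = 1796.
Risk in exposed = 931/1475 = 0.63119; risk in unexposed = 284/2080 = 0.13654.
RR = 0.63119/0.13654 = 4.62277
AR% = (RR − 1)/RR × 100 = (4.62277 − 1)/4.62277 × 100 = 78.3680%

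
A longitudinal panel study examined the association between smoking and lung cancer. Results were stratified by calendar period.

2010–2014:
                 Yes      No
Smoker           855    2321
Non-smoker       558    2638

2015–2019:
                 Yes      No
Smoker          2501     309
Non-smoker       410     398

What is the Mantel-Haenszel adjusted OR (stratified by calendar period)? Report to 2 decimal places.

OR_MH = Σ(aᵢdᵢ/nᵢ) / Σ(bᵢcᵢ/nᵢ), where nᵢ is the stratum total.
Stratum 1 (2010–2014): n = 6372; a·d/n = 855·2638/6372 = 353.9689; b·c/n = 2321·558/6372 = 203.2514
Stratum 2 (2015–2019): n = 3618; a·d/n = 2501·398/3618 = 275.1238; b·c/n = 309·410/3618 = 35.0166
OR_MH = (353.9689 + 275.1238) / (203.2514 + 35.0166) = 629.0928 / 238.2680 = 2.64027

2.64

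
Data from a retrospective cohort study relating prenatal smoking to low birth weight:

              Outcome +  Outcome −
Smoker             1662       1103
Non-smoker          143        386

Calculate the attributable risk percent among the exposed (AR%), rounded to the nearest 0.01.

Cells: a = 1662, b = 1103, c = 143, d = 386.
Risk in exposed = 1662/2765 = 0.60108; risk in unexposed = 143/529 = 0.27032.
RR = 0.60108/0.27032 = 2.22359
AR% = (RR − 1)/RR × 100 = (2.22359 − 1)/2.22359 × 100 = 55.0278%

55.03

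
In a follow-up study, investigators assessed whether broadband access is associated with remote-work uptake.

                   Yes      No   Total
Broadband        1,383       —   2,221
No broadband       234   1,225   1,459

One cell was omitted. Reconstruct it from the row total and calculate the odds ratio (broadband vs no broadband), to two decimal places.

The missing cell is in the exposed row: 2221 − 1383 = 838.
So a = 1383, b = 838, c = 234, d = 1225.
OR = (a·d)/(b·c) = (1383 × 1225) / (838 × 234) = 1694175 / 196092 = 8.63969

8.64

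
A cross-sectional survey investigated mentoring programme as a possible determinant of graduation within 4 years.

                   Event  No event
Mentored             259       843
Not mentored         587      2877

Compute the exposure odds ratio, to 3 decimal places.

Cells: a = 259, b = 843, c = 587, d = 2877.
OR = (a·d)/(b·c) = (259 × 2877) / (843 × 587) = 745143 / 494841 = 1.50582
The odds of graduation within 4 years are about 1.51 times as high in the mentored group.

1.506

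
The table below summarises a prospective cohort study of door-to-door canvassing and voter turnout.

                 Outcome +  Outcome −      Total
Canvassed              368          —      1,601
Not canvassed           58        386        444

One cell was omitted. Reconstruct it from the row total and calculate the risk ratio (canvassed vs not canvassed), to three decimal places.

1.760

The missing cell is in the exposed row: 1601 − 368 = 1233.
So a = 368, b = 1233, c = 58, d = 386.
RR = [a/(a+b)] / [c/(c+d)] = (368/1601) / (58/444) = 0.22986/0.13063 = 1.75959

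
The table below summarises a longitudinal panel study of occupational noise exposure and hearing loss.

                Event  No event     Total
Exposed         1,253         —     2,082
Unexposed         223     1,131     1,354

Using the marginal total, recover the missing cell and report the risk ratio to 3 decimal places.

3.654

The missing cell is in the exposed row: 2082 − 1253 = 829.
So a = 1253, b = 829, c = 223, d = 1131.
RR = [a/(a+b)] / [c/(c+d)] = (1253/2082) / (223/1354) = 0.60183/0.16470 = 3.65413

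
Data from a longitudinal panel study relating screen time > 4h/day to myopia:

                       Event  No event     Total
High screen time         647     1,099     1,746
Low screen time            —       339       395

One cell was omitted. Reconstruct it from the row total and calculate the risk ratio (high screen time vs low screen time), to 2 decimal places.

2.61

The missing cell is in the unexposed row: 395 − 339 = 56.
So a = 647, b = 1099, c = 56, d = 339.
RR = [a/(a+b)] / [c/(c+d)] = (647/1746) / (56/395) = 0.37056/0.14177 = 2.61378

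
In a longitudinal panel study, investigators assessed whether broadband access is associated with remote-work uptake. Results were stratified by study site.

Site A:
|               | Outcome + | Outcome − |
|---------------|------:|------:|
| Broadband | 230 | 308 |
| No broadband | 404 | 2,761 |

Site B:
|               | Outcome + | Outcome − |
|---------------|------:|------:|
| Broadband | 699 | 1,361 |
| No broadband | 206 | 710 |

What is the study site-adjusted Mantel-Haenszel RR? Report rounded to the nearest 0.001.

RR_MH = Σ(aᵢ·n₀ᵢ/nᵢ) / Σ(cᵢ·n₁ᵢ/nᵢ), with n₁ᵢ = aᵢ+bᵢ (exposed), n₀ᵢ = cᵢ+dᵢ (unexposed), nᵢ = n₁ᵢ+n₀ᵢ.
Stratum 1 (Site A): n₁ = 538, n₀ = 3165, n = 3703; a·n₀/n = 230·3165/3703 = 196.5839; c·n₁/n = 404·538/3703 = 58.6962
Stratum 2 (Site B): n₁ = 2060, n₀ = 916, n = 2976; a·n₀/n = 699·916/2976 = 215.1492; c·n₁/n = 206·2060/2976 = 142.5941
RR_MH = (196.5839 + 215.1492) / (58.6962 + 142.5941) = 411.7330 / 201.2903 = 2.04547

2.045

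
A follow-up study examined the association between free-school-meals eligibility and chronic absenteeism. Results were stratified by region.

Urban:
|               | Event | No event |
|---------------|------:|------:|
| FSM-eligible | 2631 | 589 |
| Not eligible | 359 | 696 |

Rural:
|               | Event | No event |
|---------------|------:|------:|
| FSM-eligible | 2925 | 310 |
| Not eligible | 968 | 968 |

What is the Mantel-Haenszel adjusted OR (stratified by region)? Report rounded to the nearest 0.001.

9.079

OR_MH = Σ(aᵢdᵢ/nᵢ) / Σ(bᵢcᵢ/nᵢ), where nᵢ is the stratum total.
Stratum 1 (Urban): n = 4275; a·d/n = 2631·696/4275 = 428.3453; b·c/n = 589·359/4275 = 49.4622
Stratum 2 (Rural): n = 5171; a·d/n = 2925·968/5171 = 547.5537; b·c/n = 310·968/5171 = 58.0313
OR_MH = (428.3453 + 547.5537) / (49.4622 + 58.0313) = 975.8989 / 107.4936 = 9.07867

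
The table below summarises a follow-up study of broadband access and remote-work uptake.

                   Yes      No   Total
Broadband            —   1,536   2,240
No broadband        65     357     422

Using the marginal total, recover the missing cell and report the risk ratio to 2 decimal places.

The missing cell is in the exposed row: 2240 − 1536 = 704.
So a = 704, b = 1536, c = 65, d = 357.
RR = [a/(a+b)] / [c/(c+d)] = (704/2240) / (65/422) = 0.31429/0.15403 = 2.04044

2.04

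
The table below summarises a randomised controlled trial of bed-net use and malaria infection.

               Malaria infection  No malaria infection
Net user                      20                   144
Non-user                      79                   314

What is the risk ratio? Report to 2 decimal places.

Cells: a = 20, b = 144, c = 79, d = 314.
Risk in exposed = 20/164 = 0.12195; risk in unexposed = 79/393 = 0.20102.
RR = 0.12195 / 0.20102 = 0.60667
The risk is 39% lower among the exposed than among the unexposed.

0.61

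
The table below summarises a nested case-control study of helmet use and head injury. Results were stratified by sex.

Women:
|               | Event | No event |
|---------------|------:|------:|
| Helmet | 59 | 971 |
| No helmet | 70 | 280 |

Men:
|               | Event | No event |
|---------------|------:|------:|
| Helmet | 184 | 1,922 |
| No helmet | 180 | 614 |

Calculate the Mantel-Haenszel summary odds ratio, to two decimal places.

0.30

OR_MH = Σ(aᵢdᵢ/nᵢ) / Σ(bᵢcᵢ/nᵢ), where nᵢ is the stratum total.
Stratum 1 (Women): n = 1380; a·d/n = 59·280/1380 = 11.9710; b·c/n = 971·70/1380 = 49.2536
Stratum 2 (Men): n = 2900; a·d/n = 184·614/2900 = 38.9572; b·c/n = 1922·180/2900 = 119.2966
OR_MH = (11.9710 + 38.9572) / (49.2536 + 119.2966) = 50.9283 / 168.5502 = 0.30215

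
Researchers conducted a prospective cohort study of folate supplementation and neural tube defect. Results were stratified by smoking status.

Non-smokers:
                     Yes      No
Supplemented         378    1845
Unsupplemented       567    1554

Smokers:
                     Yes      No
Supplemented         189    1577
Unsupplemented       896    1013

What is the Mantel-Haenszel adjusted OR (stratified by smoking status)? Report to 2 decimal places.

OR_MH = Σ(aᵢdᵢ/nᵢ) / Σ(bᵢcᵢ/nᵢ), where nᵢ is the stratum total.
Stratum 1 (Non-smokers): n = 4344; a·d/n = 378·1554/4344 = 135.2238; b·c/n = 1845·567/4344 = 240.8184
Stratum 2 (Smokers): n = 3675; a·d/n = 189·1013/3675 = 52.0971; b·c/n = 1577·896/3675 = 384.4876
OR_MH = (135.2238 + 52.0971) / (240.8184 + 384.4876) = 187.3209 / 625.3060 = 0.29957

0.30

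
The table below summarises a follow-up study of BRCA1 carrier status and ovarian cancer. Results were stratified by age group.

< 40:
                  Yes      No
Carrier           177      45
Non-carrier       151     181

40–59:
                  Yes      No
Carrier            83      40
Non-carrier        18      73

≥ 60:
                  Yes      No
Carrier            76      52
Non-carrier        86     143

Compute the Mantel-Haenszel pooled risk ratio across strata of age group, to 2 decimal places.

1.87

RR_MH = Σ(aᵢ·n₀ᵢ/nᵢ) / Σ(cᵢ·n₁ᵢ/nᵢ), with n₁ᵢ = aᵢ+bᵢ (exposed), n₀ᵢ = cᵢ+dᵢ (unexposed), nᵢ = n₁ᵢ+n₀ᵢ.
Stratum 1 (< 40): n₁ = 222, n₀ = 332, n = 554; a·n₀/n = 177·332/554 = 106.0722; c·n₁/n = 151·222/554 = 60.5090
Stratum 2 (40–59): n₁ = 123, n₀ = 91, n = 214; a·n₀/n = 83·91/214 = 35.2944; c·n₁/n = 18·123/214 = 10.3458
Stratum 3 (≥ 60): n₁ = 128, n₀ = 229, n = 357; a·n₀/n = 76·229/357 = 48.7507; c·n₁/n = 86·128/357 = 30.8347
RR_MH = (106.0722 + 35.2944 + 48.7507) / (60.5090 + 10.3458 + 30.8347) = 190.1173 / 101.6896 = 1.86959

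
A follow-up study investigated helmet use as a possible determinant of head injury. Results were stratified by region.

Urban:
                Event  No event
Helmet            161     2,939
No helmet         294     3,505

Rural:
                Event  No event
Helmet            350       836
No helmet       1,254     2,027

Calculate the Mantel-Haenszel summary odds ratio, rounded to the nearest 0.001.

OR_MH = Σ(aᵢdᵢ/nᵢ) / Σ(bᵢcᵢ/nᵢ), where nᵢ is the stratum total.
Stratum 1 (Urban): n = 6899; a·d/n = 161·3505/6899 = 81.7952; b·c/n = 2939·294/6899 = 125.2451
Stratum 2 (Rural): n = 4467; a·d/n = 350·2027/4467 = 158.8202; b·c/n = 836·1254/4467 = 234.6864
OR_MH = (81.7952 + 158.8202) / (125.2451 + 234.6864) = 240.6154 / 359.9315 = 0.66850

0.669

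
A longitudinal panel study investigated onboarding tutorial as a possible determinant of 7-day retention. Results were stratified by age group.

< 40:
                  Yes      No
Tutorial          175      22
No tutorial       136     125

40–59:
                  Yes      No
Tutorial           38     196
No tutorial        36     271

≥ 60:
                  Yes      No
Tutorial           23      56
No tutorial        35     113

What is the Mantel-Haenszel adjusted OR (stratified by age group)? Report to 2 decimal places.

OR_MH = Σ(aᵢdᵢ/nᵢ) / Σ(bᵢcᵢ/nᵢ), where nᵢ is the stratum total.
Stratum 1 (< 40): n = 458; a·d/n = 175·125/458 = 47.7620; b·c/n = 22·136/458 = 6.5328
Stratum 2 (40–59): n = 541; a·d/n = 38·271/541 = 19.0351; b·c/n = 196·36/541 = 13.0425
Stratum 3 (≥ 60): n = 227; a·d/n = 23·113/227 = 11.4493; b·c/n = 56·35/227 = 8.6344
OR_MH = (47.7620 + 19.0351 + 11.4493) / (6.5328 + 13.0425 + 8.6344) = 78.2465 / 28.2096 = 2.77375

2.77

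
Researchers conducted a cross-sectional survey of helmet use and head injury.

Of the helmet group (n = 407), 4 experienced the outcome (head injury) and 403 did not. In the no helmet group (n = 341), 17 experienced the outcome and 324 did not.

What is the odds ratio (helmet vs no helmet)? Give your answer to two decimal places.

0.19

From the description: a = 4, b = 403, c = 17, d = 324.
OR = (a·d)/(b·c) = (4 × 324) / (403 × 17) = 1296 / 6851 = 0.18917
Exposure is associated with lower odds of head injury (OR = 0.19 < 1).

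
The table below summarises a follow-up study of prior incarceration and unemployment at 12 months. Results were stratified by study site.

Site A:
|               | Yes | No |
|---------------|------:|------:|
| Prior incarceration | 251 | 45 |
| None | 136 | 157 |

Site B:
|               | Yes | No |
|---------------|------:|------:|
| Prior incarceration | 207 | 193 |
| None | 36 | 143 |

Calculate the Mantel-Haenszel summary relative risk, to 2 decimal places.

RR_MH = Σ(aᵢ·n₀ᵢ/nᵢ) / Σ(cᵢ·n₁ᵢ/nᵢ), with n₁ᵢ = aᵢ+bᵢ (exposed), n₀ᵢ = cᵢ+dᵢ (unexposed), nᵢ = n₁ᵢ+n₀ᵢ.
Stratum 1 (Site A): n₁ = 296, n₀ = 293, n = 589; a·n₀/n = 251·293/589 = 124.8608; c·n₁/n = 136·296/589 = 68.3463
Stratum 2 (Site B): n₁ = 400, n₀ = 179, n = 579; a·n₀/n = 207·179/579 = 63.9948; c·n₁/n = 36·400/579 = 24.8705
RR_MH = (124.8608 + 63.9948) / (68.3463 + 24.8705) = 188.8556 / 93.2168 = 2.02598

2.03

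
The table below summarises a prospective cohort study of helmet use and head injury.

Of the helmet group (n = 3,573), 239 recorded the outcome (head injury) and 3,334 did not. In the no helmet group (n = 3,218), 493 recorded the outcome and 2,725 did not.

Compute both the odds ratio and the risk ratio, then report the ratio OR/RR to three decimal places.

From the description: a = 239, b = 3334, c = 493, d = 2725.
OR = (239·2725)/(3334·493) = 651275/1643662 = 0.39623
Risk in exposed = 239/3573 = 0.06689; risk in unexposed = 493/3218 = 0.15320; RR = 0.43662
OR/RR = 0.39623 / 0.43662 = 0.90750
The outcome is not rare, so the OR lies further from 1 than the RR.

0.908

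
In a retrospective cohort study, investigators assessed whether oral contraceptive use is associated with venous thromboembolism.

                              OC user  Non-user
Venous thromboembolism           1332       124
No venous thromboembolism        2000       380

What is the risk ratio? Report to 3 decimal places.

1.625

Reading the table with exposure as columns: a = 1332 (OC user, case), b = 2000 (OC user, non-case), c = 124 (Non-user, case), d = 380.
Risk in exposed = 1332/3332 = 0.39976; risk in unexposed = 124/504 = 0.24603.
RR = 0.39976 / 0.24603 = 1.62483
The risk among the exposed is 1.62 times that among the unexposed.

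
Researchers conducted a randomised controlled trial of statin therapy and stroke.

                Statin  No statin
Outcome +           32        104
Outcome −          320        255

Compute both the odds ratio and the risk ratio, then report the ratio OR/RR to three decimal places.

Reading the table with exposure as columns: a = 32 (Statin, case), b = 320 (Statin, non-case), c = 104 (No statin, case), d = 255.
OR = (32·255)/(320·104) = 8160/33280 = 0.24519
Risk in exposed = 32/352 = 0.09091; risk in unexposed = 104/359 = 0.28969; RR = 0.31381
OR/RR = 0.24519 / 0.31381 = 0.78134
The outcome is not rare, so the OR lies further from 1 than the RR.

0.781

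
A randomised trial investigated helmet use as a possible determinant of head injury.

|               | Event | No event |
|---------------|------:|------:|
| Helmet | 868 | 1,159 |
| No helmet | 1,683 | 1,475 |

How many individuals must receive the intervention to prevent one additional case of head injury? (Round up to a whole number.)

10

Risk in treated group = 868/2027 = 0.42822; risk in control = 1683/3158 = 0.53293.
Absolute risk reduction = 0.53293 − 0.42822 = 0.10471
NNT = 1 / ARR = 1 / 0.10471 = 9.550 → round up → 10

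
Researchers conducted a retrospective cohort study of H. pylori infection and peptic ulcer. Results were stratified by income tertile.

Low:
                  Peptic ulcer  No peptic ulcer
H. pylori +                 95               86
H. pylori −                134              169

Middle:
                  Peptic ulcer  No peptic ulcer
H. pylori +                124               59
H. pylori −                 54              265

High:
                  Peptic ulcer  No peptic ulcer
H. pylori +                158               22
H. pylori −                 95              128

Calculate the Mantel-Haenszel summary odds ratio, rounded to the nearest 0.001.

OR_MH = Σ(aᵢdᵢ/nᵢ) / Σ(bᵢcᵢ/nᵢ), where nᵢ is the stratum total.
Stratum 1 (Low): n = 484; a·d/n = 95·169/484 = 33.1715; b·c/n = 86·134/484 = 23.8099
Stratum 2 (Middle): n = 502; a·d/n = 124·265/502 = 65.4582; b·c/n = 59·54/502 = 6.3466
Stratum 3 (High): n = 403; a·d/n = 158·128/403 = 50.1836; b·c/n = 22·95/403 = 5.1861
OR_MH = (33.1715 + 65.4582 + 50.1836) / (23.8099 + 6.3466 + 5.1861) = 148.8133 / 35.3426 = 4.21059

4.211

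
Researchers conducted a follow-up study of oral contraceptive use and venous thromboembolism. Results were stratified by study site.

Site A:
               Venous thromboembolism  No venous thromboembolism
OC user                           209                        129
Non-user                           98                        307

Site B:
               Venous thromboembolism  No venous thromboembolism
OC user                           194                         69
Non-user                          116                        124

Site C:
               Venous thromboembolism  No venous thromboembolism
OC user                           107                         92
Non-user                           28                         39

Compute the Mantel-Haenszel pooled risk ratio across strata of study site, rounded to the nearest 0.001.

RR_MH = Σ(aᵢ·n₀ᵢ/nᵢ) / Σ(cᵢ·n₁ᵢ/nᵢ), with n₁ᵢ = aᵢ+bᵢ (exposed), n₀ᵢ = cᵢ+dᵢ (unexposed), nᵢ = n₁ᵢ+n₀ᵢ.
Stratum 1 (Site A): n₁ = 338, n₀ = 405, n = 743; a·n₀/n = 209·405/743 = 113.9233; c·n₁/n = 98·338/743 = 44.5814
Stratum 2 (Site B): n₁ = 263, n₀ = 240, n = 503; a·n₀/n = 194·240/503 = 92.5646; c·n₁/n = 116·263/503 = 60.6521
Stratum 3 (Site C): n₁ = 199, n₀ = 67, n = 266; a·n₀/n = 107·67/266 = 26.9511; c·n₁/n = 28·199/266 = 20.9474
RR_MH = (113.9233 + 92.5646 + 26.9511) / (44.5814 + 60.6521 + 20.9474) = 233.4390 / 126.1809 = 1.85003

1.850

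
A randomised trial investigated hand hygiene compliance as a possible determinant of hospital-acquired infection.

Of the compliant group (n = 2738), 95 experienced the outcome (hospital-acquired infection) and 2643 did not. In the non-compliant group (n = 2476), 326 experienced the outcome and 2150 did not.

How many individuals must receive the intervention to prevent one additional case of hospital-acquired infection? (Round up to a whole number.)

Risk in treated group = 95/2738 = 0.03470; risk in control = 326/2476 = 0.13166.
Absolute risk reduction = 0.13166 − 0.03470 = 0.09697
NNT = 1 / ARR = 1 / 0.09697 = 10.313 → round up → 11

11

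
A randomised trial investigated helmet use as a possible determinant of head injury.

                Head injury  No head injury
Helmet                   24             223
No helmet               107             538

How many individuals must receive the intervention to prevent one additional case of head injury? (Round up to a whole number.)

15

Risk in treated group = 24/247 = 0.09717; risk in control = 107/645 = 0.16589.
Absolute risk reduction = 0.16589 − 0.09717 = 0.06873
NNT = 1 / ARR = 1 / 0.06873 = 14.551 → round up → 15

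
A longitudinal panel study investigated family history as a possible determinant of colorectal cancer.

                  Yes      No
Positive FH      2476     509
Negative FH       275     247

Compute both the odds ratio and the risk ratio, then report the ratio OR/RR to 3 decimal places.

2.775

Cells: a = 2476, b = 509, c = 275, d = 247.
OR = (2476·247)/(509·275) = 611572/139975 = 4.36915
Risk in exposed = 2476/2985 = 0.82948; risk in unexposed = 275/522 = 0.52682; RR = 1.57451
OR/RR = 4.36915 / 1.57451 = 2.77494
The outcome is not rare, so the OR lies further from 1 than the RR.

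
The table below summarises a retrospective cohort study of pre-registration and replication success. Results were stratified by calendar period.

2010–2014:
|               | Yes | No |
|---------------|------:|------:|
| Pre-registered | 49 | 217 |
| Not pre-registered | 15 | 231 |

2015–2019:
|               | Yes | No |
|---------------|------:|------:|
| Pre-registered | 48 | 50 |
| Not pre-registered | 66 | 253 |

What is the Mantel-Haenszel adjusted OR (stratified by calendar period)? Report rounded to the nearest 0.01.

OR_MH = Σ(aᵢdᵢ/nᵢ) / Σ(bᵢcᵢ/nᵢ), where nᵢ is the stratum total.
Stratum 1 (2010–2014): n = 512; a·d/n = 49·231/512 = 22.1074; b·c/n = 217·15/512 = 6.3574
Stratum 2 (2015–2019): n = 417; a·d/n = 48·253/417 = 29.1223; b·c/n = 50·66/417 = 7.9137
OR_MH = (22.1074 + 29.1223) / (6.3574 + 7.9137) = 51.2297 / 14.2711 = 3.58976

3.59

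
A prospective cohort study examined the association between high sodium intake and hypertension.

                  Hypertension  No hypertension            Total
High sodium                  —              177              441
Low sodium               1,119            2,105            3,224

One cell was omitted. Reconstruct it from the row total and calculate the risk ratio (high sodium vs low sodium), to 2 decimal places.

1.72

The missing cell is in the exposed row: 441 − 177 = 264.
So a = 264, b = 177, c = 1119, d = 2105.
RR = [a/(a+b)] / [c/(c+d)] = (264/441) / (1119/3224) = 0.59864/0.34708 = 1.72477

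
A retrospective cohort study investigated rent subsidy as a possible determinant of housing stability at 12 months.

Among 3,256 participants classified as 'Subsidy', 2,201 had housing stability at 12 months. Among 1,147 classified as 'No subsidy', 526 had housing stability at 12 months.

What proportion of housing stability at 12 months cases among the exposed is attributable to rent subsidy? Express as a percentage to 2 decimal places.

32.16

From the description: a = 2201, b = 1055, c = 526, d = 621.
Risk in exposed = 2201/3256 = 0.67598; risk in unexposed = 526/1147 = 0.45859.
RR = 0.67598/0.45859 = 1.47405
AR% = (RR − 1)/RR × 100 = (1.47405 − 1)/1.47405 × 100 = 32.1599%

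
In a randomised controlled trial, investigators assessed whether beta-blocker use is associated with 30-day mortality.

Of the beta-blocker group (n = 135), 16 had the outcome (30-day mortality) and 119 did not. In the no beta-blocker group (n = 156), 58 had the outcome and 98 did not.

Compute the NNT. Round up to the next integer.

4

Risk in treated group = 16/135 = 0.11852; risk in control = 58/156 = 0.37179.
Absolute risk reduction = 0.37179 − 0.11852 = 0.25328
NNT = 1 / ARR = 1 / 0.25328 = 3.948 → round up → 4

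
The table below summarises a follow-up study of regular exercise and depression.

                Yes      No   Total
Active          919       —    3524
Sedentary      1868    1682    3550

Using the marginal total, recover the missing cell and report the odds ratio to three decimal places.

0.318

The missing cell is in the exposed row: 3524 − 919 = 2605.
So a = 919, b = 2605, c = 1868, d = 1682.
OR = (a·d)/(b·c) = (919 × 1682) / (2605 × 1868) = 1545758 / 4866140 = 0.31766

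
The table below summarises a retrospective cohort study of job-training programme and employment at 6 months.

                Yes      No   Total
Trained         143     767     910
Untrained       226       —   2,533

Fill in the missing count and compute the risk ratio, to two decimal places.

The missing cell is in the unexposed row: 2533 − 226 = 2307.
So a = 143, b = 767, c = 226, d = 2307.
RR = [a/(a+b)] / [c/(c+d)] = (143/910) / (226/2533) = 0.15714/0.08922 = 1.76125

1.76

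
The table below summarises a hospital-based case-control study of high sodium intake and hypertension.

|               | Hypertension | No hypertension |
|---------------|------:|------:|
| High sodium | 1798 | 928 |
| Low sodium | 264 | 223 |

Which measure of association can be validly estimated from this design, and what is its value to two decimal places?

Cells: a = 1798, b = 928, c = 264, d = 223.
This is a hospital-based case-control study: participants were sampled on outcome status, so risks in the source population cannot be estimated directly — relative risk is not valid here. The odds ratio is the appropriate measure.
OR = (a·d)/(b·c) = (1798 × 223) / (928 × 264) = 400954 / 244992 = 1.63660

1.64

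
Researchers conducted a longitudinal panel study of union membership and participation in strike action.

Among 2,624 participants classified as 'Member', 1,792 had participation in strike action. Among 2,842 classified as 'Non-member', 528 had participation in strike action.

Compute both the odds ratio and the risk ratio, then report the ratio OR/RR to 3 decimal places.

2.568

From the description: a = 1792, b = 832, c = 528, d = 2314.
OR = (1792·2314)/(832·528) = 4146688/439296 = 9.43939
Risk in exposed = 1792/2624 = 0.68293; risk in unexposed = 528/2842 = 0.18578; RR = 3.67591
OR/RR = 9.43939 / 3.67591 = 2.56791
The outcome is not rare, so the OR lies further from 1 than the RR.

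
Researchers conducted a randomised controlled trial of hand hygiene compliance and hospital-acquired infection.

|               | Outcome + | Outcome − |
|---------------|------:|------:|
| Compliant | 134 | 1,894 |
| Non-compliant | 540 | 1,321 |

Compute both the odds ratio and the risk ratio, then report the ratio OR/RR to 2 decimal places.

0.76

Cells: a = 134, b = 1894, c = 540, d = 1321.
OR = (134·1321)/(1894·540) = 177014/1022760 = 0.17307
Risk in exposed = 134/2028 = 0.06607; risk in unexposed = 540/1861 = 0.29017; RR = 0.22771
OR/RR = 0.17307 / 0.22771 = 0.76005
The outcome is not rare, so the OR lies further from 1 than the RR.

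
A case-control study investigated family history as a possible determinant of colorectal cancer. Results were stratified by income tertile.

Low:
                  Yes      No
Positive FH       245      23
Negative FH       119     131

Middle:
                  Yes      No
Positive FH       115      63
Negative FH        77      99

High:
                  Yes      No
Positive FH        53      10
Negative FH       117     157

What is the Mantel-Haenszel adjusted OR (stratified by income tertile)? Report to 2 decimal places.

OR_MH = Σ(aᵢdᵢ/nᵢ) / Σ(bᵢcᵢ/nᵢ), where nᵢ is the stratum total.
Stratum 1 (Low): n = 518; a·d/n = 245·131/518 = 61.9595; b·c/n = 23·119/518 = 5.2838
Stratum 2 (Middle): n = 354; a·d/n = 115·99/354 = 32.1610; b·c/n = 63·77/354 = 13.7034
Stratum 3 (High): n = 337; a·d/n = 53·157/337 = 24.6914; b·c/n = 10·117/337 = 3.4718
OR_MH = (61.9595 + 32.1610 + 24.6914) / (5.2838 + 13.7034 + 3.4718) = 118.8119 / 22.4590 = 5.29017

5.29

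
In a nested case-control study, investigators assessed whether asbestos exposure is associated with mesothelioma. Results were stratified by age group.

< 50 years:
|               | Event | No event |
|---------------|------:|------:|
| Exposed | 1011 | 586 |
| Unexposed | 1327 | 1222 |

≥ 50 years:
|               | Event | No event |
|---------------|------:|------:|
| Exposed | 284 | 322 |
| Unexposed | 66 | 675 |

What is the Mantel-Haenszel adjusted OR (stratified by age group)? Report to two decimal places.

OR_MH = Σ(aᵢdᵢ/nᵢ) / Σ(bᵢcᵢ/nᵢ), where nᵢ is the stratum total.
Stratum 1 (< 50 years): n = 4146; a·d/n = 1011·1222/4146 = 297.9841; b·c/n = 586·1327/4146 = 187.5596
Stratum 2 (≥ 50 years): n = 1347; a·d/n = 284·675/1347 = 142.3163; b·c/n = 322·66/1347 = 15.7773
OR_MH = (297.9841 + 142.3163) / (187.5596 + 15.7773) = 440.3003 / 203.3369 = 2.16537

2.17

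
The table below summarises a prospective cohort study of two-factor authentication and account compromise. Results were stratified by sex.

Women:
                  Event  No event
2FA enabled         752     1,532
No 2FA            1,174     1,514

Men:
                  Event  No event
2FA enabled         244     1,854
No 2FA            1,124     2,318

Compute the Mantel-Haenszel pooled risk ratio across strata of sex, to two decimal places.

0.58

RR_MH = Σ(aᵢ·n₀ᵢ/nᵢ) / Σ(cᵢ·n₁ᵢ/nᵢ), with n₁ᵢ = aᵢ+bᵢ (exposed), n₀ᵢ = cᵢ+dᵢ (unexposed), nᵢ = n₁ᵢ+n₀ᵢ.
Stratum 1 (Women): n₁ = 2284, n₀ = 2688, n = 4972; a·n₀/n = 752·2688/4972 = 406.5519; c·n₁/n = 1174·2284/4972 = 539.3033
Stratum 2 (Men): n₁ = 2098, n₀ = 3442, n = 5540; a·n₀/n = 244·3442/5540 = 151.5971; c·n₁/n = 1124·2098/5540 = 425.6592
RR_MH = (406.5519 + 151.5971) / (539.3033 + 425.6592) = 558.1490 / 964.9625 = 0.57842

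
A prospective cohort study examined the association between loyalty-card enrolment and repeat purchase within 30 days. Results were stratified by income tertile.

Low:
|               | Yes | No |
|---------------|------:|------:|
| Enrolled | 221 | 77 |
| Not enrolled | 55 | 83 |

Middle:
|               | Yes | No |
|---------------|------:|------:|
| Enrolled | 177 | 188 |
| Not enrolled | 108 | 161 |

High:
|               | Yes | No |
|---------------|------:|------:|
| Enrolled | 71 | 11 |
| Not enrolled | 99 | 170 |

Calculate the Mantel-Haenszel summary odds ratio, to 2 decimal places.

2.71

OR_MH = Σ(aᵢdᵢ/nᵢ) / Σ(bᵢcᵢ/nᵢ), where nᵢ is the stratum total.
Stratum 1 (Low): n = 436; a·d/n = 221·83/436 = 42.0711; b·c/n = 77·55/436 = 9.7133
Stratum 2 (Middle): n = 634; a·d/n = 177·161/634 = 44.9479; b·c/n = 188·108/634 = 32.0252
Stratum 3 (High): n = 351; a·d/n = 71·170/351 = 34.3875; b·c/n = 11·99/351 = 3.1026
OR_MH = (42.0711 + 44.9479 + 34.3875) / (9.7133 + 32.0252 + 3.1026) = 121.4065 / 44.8411 = 2.70748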